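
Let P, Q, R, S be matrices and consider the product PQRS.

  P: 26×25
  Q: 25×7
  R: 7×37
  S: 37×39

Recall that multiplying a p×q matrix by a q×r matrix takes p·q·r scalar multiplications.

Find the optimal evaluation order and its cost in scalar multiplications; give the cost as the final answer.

21749

Adjacent pairs: PQ = 26·25·7 = 4550; QR = 25·7·37 = 6475; RS = 7·37·39 = 10101.
Length 3: P..R: k=1: 0+6475+26·25·37=30525; k=2: 4550+0+26·7·37=11284 → min 11284 | Q..S: k=2: 0+10101+25·7·39=16926; k=3: 6475+0+25·37·39=42550 → min 16926.
Length 4: P..S: k=1: 0+16926+26·25·39=42276; k=2: 4550+10101+26·7·39=21749; k=3: 11284+0+26·37·39=48802 → min 21749.
Optimal parenthesization: ((PQ)(RS)) with cost 21749.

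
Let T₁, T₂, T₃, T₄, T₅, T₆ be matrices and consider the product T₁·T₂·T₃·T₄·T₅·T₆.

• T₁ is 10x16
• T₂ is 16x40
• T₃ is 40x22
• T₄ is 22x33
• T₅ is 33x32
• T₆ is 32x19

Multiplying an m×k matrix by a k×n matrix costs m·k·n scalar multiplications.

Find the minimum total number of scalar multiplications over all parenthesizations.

39100

Adjacent pairs: T₁T₂ = 10·16·40 = 6400; T₂T₃ = 16·40·22 = 14080; T₃T₄ = 40·22·33 = 29040; T₄T₅ = 22·33·32 = 23232; T₅T₆ = 33·32·19 = 20064.
Length 3: T₁..T₃: k=1: 0+14080+10·16·22=17600; k=2: 6400+0+10·40·22=15200 → min 15200 | T₂..T₄: k=2: 0+29040+16·40·33=50160; k=3: 14080+0+16·22·33=25696 → min 25696 | T₃..T₅: k=3: 0+23232+40·22·32=51392; k=4: 29040+0+40·33·32=71280 → min 51392 | T₄..T₆: k=4: 0+20064+22·33·19=33858; k=5: 23232+0+22·32·19=36608 → min 33858.
Length 4: T₁..T₄: k=1: 0+25696+10·16·33=30976; k=2: 6400+29040+10·40·33=48640; k=3: 15200+0+10·22·33=22460 → min 22460 | T₂..T₅: k=2: 0+51392+16·40·32=71872; k=3: 14080+23232+16·22·32=48576; k=4: 25696+0+16·33·32=42592 → min 42592 | T₃..T₆: k=3: 0+33858+40·22·19=50578; k=4: 29040+20064+40·33·19=74184; k=5: 51392+0+40·32·19=75712 → min 50578.
Length 5: T₁..T₅: k=1: 0+42592+10·16·32=47712; k=2: 6400+51392+10·40·32=70592; k=3: 15200+23232+10·22·32=45472; k=4: 22460+0+10·33·32=33020 → min 33020 | T₂..T₆: k=2: 0+50578+16·40·19=62738; k=3: 14080+33858+16·22·19=54626; k=4: 25696+20064+16·33·19=55792; k=5: 42592+0+16·32·19=52320 → min 52320.
Length 6: T₁..T₆: k=1: 0+52320+10·16·19=55360; k=2: 6400+50578+10·40·19=64578; k=3: 15200+33858+10·22·19=53238; k=4: 22460+20064+10·33·19=48794; k=5: 33020+0+10·32·19=39100 → min 39100.
Optimal order: (((((T₁·T₂)·T₃)·T₄)·T₅)·T₆) with cost 39100.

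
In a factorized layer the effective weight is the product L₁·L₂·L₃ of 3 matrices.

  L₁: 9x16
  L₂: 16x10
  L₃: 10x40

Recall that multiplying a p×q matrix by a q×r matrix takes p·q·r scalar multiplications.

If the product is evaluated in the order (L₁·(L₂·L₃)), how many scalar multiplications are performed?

(L₂·L₃): 16×10 by 10×40 → 16×40, cost 16·10·40 = 6400
(L₁·(L₂·L₃)): 9×16 by 16×40 → 9×40, cost 9·16·40 = 5760; cumulative 12160
Total: 12160 scalar multiplications.

12160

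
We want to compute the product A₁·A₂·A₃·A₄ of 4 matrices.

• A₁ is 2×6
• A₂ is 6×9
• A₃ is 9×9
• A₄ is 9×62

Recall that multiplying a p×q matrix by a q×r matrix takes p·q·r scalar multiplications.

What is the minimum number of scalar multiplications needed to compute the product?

Adjacent pairs: A₁A₂ = 2·6·9 = 108; A₂A₃ = 6·9·9 = 486; A₃A₄ = 9·9·62 = 5022.
Length 3: A₁..A₃: k=1: 0+486+2·6·9=594; k=2: 108+0+2·9·9=270 → min 270 | A₂..A₄: k=2: 0+5022+6·9·62=8370; k=3: 486+0+6·9·62=3834 → min 3834.
Length 4: A₁..A₄: k=1: 0+3834+2·6·62=4578; k=2: 108+5022+2·9·62=6246; k=3: 270+0+2·9·62=1386 → min 1386.
Optimal order: (((A₁·A₂)·A₃)·A₄) with cost 1386.

1386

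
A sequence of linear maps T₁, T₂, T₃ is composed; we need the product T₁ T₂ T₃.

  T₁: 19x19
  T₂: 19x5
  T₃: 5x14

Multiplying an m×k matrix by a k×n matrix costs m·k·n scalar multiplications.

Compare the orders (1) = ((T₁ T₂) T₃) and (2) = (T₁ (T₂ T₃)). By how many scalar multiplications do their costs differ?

Order (1) = ((T₁ T₂) T₃): (T₁ T₂): 19×19 by 19×5 → 19×5, cost 19·19·5 = 1805; ((T₁ T₂) T₃): 19×5 by 5×14 → 19×14, cost 19·5·14 = 1330; cumulative 3135. Total 3135.
Order (2) = (T₁ (T₂ T₃)): (T₂ T₃): 19×5 by 5×14 → 19×14, cost 19·5·14 = 1330; (T₁ (T₂ T₃)): 19×19 by 19×14 → 19×14, cost 19·19·14 = 5054; cumulative 6384. Total 6384.
Difference: |3135 − 6384| = 3249.

3249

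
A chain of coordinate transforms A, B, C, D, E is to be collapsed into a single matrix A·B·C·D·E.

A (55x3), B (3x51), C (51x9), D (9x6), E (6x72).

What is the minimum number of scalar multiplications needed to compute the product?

Adjacent pairs: AB = 55·3·51 = 8415; BC = 3·51·9 = 1377; CD = 51·9·6 = 2754; DE = 9·6·72 = 3888.
Length 3: A..C: k=1: 0+1377+55·3·9=2862; k=2: 8415+0+55·51·9=33660 → min 2862 | B..D: k=2: 0+2754+3·51·6=3672; k=3: 1377+0+3·9·6=1539 → min 1539 | C..E: k=3: 0+3888+51·9·72=36936; k=4: 2754+0+51·6·72=24786 → min 24786.
Length 4: A..D: k=1: 0+1539+55·3·6=2529; k=2: 8415+2754+55·51·6=27999; k=3: 2862+0+55·9·6=5832 → min 2529 | B..E: k=2: 0+24786+3·51·72=35802; k=3: 1377+3888+3·9·72=7209; k=4: 1539+0+3·6·72=2835 → min 2835.
Length 5: A..E: k=1: 0+2835+55·3·72=14715; k=2: 8415+24786+55·51·72=235161; k=3: 2862+3888+55·9·72=42390; k=4: 2529+0+55·6·72=26289 → min 14715.
Optimal order: (A·(((B·C)·D)·E)) with cost 14715.

14715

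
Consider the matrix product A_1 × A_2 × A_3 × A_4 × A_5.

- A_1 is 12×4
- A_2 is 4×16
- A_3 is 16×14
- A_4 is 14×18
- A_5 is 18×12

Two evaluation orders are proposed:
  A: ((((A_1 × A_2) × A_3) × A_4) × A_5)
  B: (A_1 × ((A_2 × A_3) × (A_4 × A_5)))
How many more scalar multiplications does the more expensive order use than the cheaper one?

3904

Order A = ((((A_1 × A_2) × A_3) × A_4) × A_5): (A_1 × A_2): 12×4 by 4×16 → 12×16, cost 12·4·16 = 768; ((A_1 × A_2) × A_3): 12×16 by 16×14 → 12×14, cost 12·16·14 = 2688; cumulative 3456; (((A_1 × A_2) × A_3) × A_4): 12×14 by 14×18 → 12×18, cost 12·14·18 = 3024; cumulative 6480; ((((A_1 × A_2) × A_3) × A_4) × A_5): 12×18 by 18×12 → 12×12, cost 12·18·12 = 2592; cumulative 9072. Total 9072.
Order B = (A_1 × ((A_2 × A_3) × (A_4 × A_5))): (A_2 × A_3): 4×16 by 16×14 → 4×14, cost 4·16·14 = 896; (A_4 × A_5): 14×18 by 18×12 → 14×12, cost 14·18·12 = 3024; ((A_2 × A_3) × (A_4 × A_5)): 4×14 by 14×12 → 4×12, cost 4·14·12 = 672; cumulative 4592; (A_1 × ((A_2 × A_3) × (A_4 × A_5))): 12×4 by 4×12 → 12×12, cost 12·4·12 = 576; cumulative 5168. Total 5168.
Difference: |9072 − 5168| = 3904.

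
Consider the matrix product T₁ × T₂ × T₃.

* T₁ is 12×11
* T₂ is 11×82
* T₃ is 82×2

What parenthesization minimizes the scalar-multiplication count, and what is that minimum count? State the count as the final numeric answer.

2068

(T₁ × (T₂ × T₃)): cost 2068.
((T₁ × T₂) × T₃): cost 12792.
Optimal: (T₁ × (T₂ × T₃)) with cost 2068.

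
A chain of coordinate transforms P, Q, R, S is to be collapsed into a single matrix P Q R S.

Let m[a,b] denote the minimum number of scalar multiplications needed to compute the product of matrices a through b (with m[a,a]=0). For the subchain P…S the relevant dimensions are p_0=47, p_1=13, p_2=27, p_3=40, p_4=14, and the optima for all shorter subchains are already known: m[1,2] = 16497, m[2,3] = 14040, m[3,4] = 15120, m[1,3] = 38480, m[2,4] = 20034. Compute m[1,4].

28588

m[1,4] = min over k∈[1,3] of m[1,k]+m[k+1,4]+p_{0}·p_k·p_{4}.
k=1: 0 + 20034 + 47·13·14 = 28588; k=2: 16497 + 15120 + 47·27·14 = 49383; k=3: 38480 + 0 + 47·40·14 = 64800.
Minimum: 28588 at k=1.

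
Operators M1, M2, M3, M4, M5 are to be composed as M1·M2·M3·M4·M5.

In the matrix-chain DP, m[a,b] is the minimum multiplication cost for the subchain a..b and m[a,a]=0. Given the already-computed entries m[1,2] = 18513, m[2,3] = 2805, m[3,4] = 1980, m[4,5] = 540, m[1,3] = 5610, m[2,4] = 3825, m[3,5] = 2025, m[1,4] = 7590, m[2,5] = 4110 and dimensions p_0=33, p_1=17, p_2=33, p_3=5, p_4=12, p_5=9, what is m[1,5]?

7635

m[1,5] = min over k∈[1,4] of m[1,k]+m[k+1,5]+p_{0}·p_k·p_{5}.
k=1: 0 + 4110 + 33·17·9 = 9159; k=2: 18513 + 2025 + 33·33·9 = 30339; k=3: 5610 + 540 + 33·5·9 = 7635; k=4: 7590 + 0 + 33·12·9 = 11154.
Minimum: 7635 at k=3.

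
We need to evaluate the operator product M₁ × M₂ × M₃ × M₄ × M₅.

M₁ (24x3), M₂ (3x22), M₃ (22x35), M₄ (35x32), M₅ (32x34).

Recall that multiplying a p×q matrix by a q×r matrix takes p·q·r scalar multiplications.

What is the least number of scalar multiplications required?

Adjacent pairs: M₁M₂ = 24·3·22 = 1584; M₂M₃ = 3·22·35 = 2310; M₃M₄ = 22·35·32 = 24640; M₄M₅ = 35·32·34 = 38080.
Length 3: M₁..M₃: k=1: 0+2310+24·3·35=4830; k=2: 1584+0+24·22·35=20064 → min 4830 | M₂..M₄: k=2: 0+24640+3·22·32=26752; k=3: 2310+0+3·35·32=5670 → min 5670 | M₃..M₅: k=3: 0+38080+22·35·34=64260; k=4: 24640+0+22·32·34=48576 → min 48576.
Length 4: M₁..M₄: k=1: 0+5670+24·3·32=7974; k=2: 1584+24640+24·22·32=43120; k=3: 4830+0+24·35·32=31710 → min 7974 | M₂..M₅: k=2: 0+48576+3·22·34=50820; k=3: 2310+38080+3·35·34=43960; k=4: 5670+0+3·32·34=8934 → min 8934.
Length 5: M₁..M₅: k=1: 0+8934+24·3·34=11382; k=2: 1584+48576+24·22·34=68112; k=3: 4830+38080+24·35·34=71470; k=4: 7974+0+24·32·34=34086 → min 11382.
Optimal order: (M₁ × (((M₂ × M₃) × M₄) × M₅)) with cost 11382.

11382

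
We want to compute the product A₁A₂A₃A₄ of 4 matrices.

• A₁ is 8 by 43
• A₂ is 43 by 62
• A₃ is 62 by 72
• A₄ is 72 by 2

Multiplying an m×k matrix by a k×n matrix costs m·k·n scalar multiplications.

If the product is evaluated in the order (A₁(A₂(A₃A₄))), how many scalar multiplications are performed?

14948

(A₃A₄): 62×72 by 72×2 → 62×2, cost 62·72·2 = 8928
(A₂(A₃A₄)): 43×62 by 62×2 → 43×2, cost 43·62·2 = 5332; cumulative 14260
(A₁(A₂(A₃A₄))): 8×43 by 43×2 → 8×2, cost 8·43·2 = 688; cumulative 14948
Total: 14948 scalar multiplications.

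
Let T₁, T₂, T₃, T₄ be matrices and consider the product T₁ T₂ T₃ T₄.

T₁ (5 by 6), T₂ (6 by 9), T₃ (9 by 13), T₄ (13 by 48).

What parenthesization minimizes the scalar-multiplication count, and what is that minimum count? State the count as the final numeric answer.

3975

Adjacent pairs: T₁T₂ = 5·6·9 = 270; T₂T₃ = 6·9·13 = 702; T₃T₄ = 9·13·48 = 5616.
Length 3: T₁..T₃: k=1: 0+702+5·6·13=1092; k=2: 270+0+5·9·13=855 → min 855 | T₂..T₄: k=2: 0+5616+6·9·48=8208; k=3: 702+0+6·13·48=4446 → min 4446.
Length 4: T₁..T₄: k=1: 0+4446+5·6·48=5886; k=2: 270+5616+5·9·48=8046; k=3: 855+0+5·13·48=3975 → min 3975.
Optimal parenthesization: (((T₁ T₂) T₃) T₄) with cost 3975.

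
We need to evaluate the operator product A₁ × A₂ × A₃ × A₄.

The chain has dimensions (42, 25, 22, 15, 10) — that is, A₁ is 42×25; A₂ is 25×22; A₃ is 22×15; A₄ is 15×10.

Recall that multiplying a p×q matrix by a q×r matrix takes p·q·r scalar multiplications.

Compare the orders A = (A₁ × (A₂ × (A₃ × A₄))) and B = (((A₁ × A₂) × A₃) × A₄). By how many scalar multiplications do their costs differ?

23960

Order A = (A₁ × (A₂ × (A₃ × A₄))): (A₃ × A₄): 22×15 by 15×10 → 22×10, cost 22·15·10 = 3300; (A₂ × (A₃ × A₄)): 25×22 by 22×10 → 25×10, cost 25·22·10 = 5500; cumulative 8800; (A₁ × (A₂ × (A₃ × A₄))): 42×25 by 25×10 → 42×10, cost 42·25·10 = 10500; cumulative 19300. Total 19300.
Order B = (((A₁ × A₂) × A₃) × A₄): (A₁ × A₂): 42×25 by 25×22 → 42×22, cost 42·25·22 = 23100; ((A₁ × A₂) × A₃): 42×22 by 22×15 → 42×15, cost 42·22·15 = 13860; cumulative 36960; (((A₁ × A₂) × A₃) × A₄): 42×15 by 15×10 → 42×10, cost 42·15·10 = 6300; cumulative 43260. Total 43260.
Difference: |19300 − 43260| = 23960.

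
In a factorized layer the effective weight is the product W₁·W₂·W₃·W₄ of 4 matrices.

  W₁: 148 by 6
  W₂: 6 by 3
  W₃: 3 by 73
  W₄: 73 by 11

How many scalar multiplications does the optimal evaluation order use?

9957

Adjacent pairs: W₁W₂ = 148·6·3 = 2664; W₂W₃ = 6·3·73 = 1314; W₃W₄ = 3·73·11 = 2409.
Length 3: W₁..W₃: k=1: 0+1314+148·6·73=66138; k=2: 2664+0+148·3·73=35076 → min 35076 | W₂..W₄: k=2: 0+2409+6·3·11=2607; k=3: 1314+0+6·73·11=6132 → min 2607.
Length 4: W₁..W₄: k=1: 0+2607+148·6·11=12375; k=2: 2664+2409+148·3·11=9957; k=3: 35076+0+148·73·11=153920 → min 9957.
Optimal order: ((W₁·W₂)·(W₃·W₄)) with cost 9957.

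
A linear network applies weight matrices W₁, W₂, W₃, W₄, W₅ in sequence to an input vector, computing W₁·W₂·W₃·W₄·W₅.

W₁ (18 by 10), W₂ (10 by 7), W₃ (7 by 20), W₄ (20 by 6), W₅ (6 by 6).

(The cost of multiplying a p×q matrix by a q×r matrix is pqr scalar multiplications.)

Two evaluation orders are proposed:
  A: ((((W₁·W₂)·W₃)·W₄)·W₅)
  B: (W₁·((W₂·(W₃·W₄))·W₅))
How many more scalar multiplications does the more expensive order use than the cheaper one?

3888

Order A = ((((W₁·W₂)·W₃)·W₄)·W₅): (W₁·W₂): 18×10 by 10×7 → 18×7, cost 18·10·7 = 1260; ((W₁·W₂)·W₃): 18×7 by 7×20 → 18×20, cost 18·7·20 = 2520; cumulative 3780; (((W₁·W₂)·W₃)·W₄): 18×20 by 20×6 → 18×6, cost 18·20·6 = 2160; cumulative 5940; ((((W₁·W₂)·W₃)·W₄)·W₅): 18×6 by 6×6 → 18×6, cost 18·6·6 = 648; cumulative 6588. Total 6588.
Order B = (W₁·((W₂·(W₃·W₄))·W₅)): (W₃·W₄): 7×20 by 20×6 → 7×6, cost 7·20·6 = 840; (W₂·(W₃·W₄)): 10×7 by 7×6 → 10×6, cost 10·7·6 = 420; cumulative 1260; ((W₂·(W₃·W₄))·W₅): 10×6 by 6×6 → 10×6, cost 10·6·6 = 360; cumulative 1620; (W₁·((W₂·(W₃·W₄))·W₅)): 18×10 by 10×6 → 18×6, cost 18·10·6 = 1080; cumulative 2700. Total 2700.
Difference: |6588 − 2700| = 3888.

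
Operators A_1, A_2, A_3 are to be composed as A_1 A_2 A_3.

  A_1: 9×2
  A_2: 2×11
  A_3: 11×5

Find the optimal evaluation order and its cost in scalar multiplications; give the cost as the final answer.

200

(A_1 (A_2 A_3)): cost 200.
((A_1 A_2) A_3): cost 693.
Optimal: (A_1 (A_2 A_3)) with cost 200.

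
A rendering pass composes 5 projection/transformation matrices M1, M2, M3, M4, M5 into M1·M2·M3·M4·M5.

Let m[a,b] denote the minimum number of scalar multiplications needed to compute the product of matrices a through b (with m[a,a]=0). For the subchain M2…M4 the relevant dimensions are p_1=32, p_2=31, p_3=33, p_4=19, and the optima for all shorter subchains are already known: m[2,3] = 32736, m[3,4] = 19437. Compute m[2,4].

38285

m[2,4] = min over k∈[2,3] of m[2,k]+m[k+1,4]+p_{1}·p_k·p_{4}.
k=2: 0 + 19437 + 32·31·19 = 38285; k=3: 32736 + 0 + 32·33·19 = 52800.
Minimum: 38285 at k=2.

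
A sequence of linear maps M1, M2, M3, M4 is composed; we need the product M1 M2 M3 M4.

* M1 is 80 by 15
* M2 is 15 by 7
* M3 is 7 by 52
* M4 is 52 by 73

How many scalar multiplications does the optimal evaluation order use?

75852

Adjacent pairs: M1M2 = 80·15·7 = 8400; M2M3 = 15·7·52 = 5460; M3M4 = 7·52·73 = 26572.
Length 3: M1..M3: k=1: 0+5460+80·15·52=67860; k=2: 8400+0+80·7·52=37520 → min 37520 | M2..M4: k=2: 0+26572+15·7·73=34237; k=3: 5460+0+15·52·73=62400 → min 34237.
Length 4: M1..M4: k=1: 0+34237+80·15·73=121837; k=2: 8400+26572+80·7·73=75852; k=3: 37520+0+80·52·73=341200 → min 75852.
Optimal order: ((M1 M2) (M3 M4)) with cost 75852.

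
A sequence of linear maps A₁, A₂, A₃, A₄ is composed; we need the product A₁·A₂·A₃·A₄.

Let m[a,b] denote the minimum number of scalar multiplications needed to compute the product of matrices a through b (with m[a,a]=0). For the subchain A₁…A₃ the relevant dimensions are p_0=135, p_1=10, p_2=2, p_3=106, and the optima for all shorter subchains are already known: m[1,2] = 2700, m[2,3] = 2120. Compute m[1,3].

31320

m[1,3] = min over k∈[1,2] of m[1,k]+m[k+1,3]+p_{0}·p_k·p_{3}.
k=1: 0 + 2120 + 135·10·106 = 145220; k=2: 2700 + 0 + 135·2·106 = 31320.
Minimum: 31320 at k=2.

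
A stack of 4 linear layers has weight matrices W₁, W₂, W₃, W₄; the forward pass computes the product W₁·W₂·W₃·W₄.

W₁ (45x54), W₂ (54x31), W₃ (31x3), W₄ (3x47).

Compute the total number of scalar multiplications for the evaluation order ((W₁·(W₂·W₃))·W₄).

(W₂·W₃): 54×31 by 31×3 → 54×3, cost 54·31·3 = 5022
(W₁·(W₂·W₃)): 45×54 by 54×3 → 45×3, cost 45·54·3 = 7290; cumulative 12312
((W₁·(W₂·W₃))·W₄): 45×3 by 3×47 → 45×47, cost 45·3·47 = 6345; cumulative 18657
Total: 18657 scalar multiplications.

18657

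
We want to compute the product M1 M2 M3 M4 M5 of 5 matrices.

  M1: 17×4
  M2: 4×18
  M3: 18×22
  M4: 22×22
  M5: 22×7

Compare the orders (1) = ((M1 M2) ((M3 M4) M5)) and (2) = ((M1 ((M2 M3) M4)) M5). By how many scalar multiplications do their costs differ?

7216

Order (1) = ((M1 M2) ((M3 M4) M5)): (M1 M2): 17×4 by 4×18 → 17×18, cost 17·4·18 = 1224; (M3 M4): 18×22 by 22×22 → 18×22, cost 18·22·22 = 8712; ((M3 M4) M5): 18×22 by 22×7 → 18×7, cost 18·22·7 = 2772; cumulative 11484; ((M1 M2) ((M3 M4) M5)): 17×18 by 18×7 → 17×7, cost 17·18·7 = 2142; cumulative 14850. Total 14850.
Order (2) = ((M1 ((M2 M3) M4)) M5): (M2 M3): 4×18 by 18×22 → 4×22, cost 4·18·22 = 1584; ((M2 M3) M4): 4×22 by 22×22 → 4×22, cost 4·22·22 = 1936; cumulative 3520; (M1 ((M2 M3) M4)): 17×4 by 4×22 → 17×22, cost 17·4·22 = 1496; cumulative 5016; ((M1 ((M2 M3) M4)) M5): 17×22 by 22×7 → 17×7, cost 17·22·7 = 2618; cumulative 7634. Total 7634.
Difference: |14850 − 7634| = 7216.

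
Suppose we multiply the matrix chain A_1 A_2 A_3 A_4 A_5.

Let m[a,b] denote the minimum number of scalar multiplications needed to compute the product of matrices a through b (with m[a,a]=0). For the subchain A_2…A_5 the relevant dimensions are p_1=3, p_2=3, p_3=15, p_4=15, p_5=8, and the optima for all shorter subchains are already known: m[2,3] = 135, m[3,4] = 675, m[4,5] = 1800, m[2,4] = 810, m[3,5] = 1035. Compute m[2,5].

m[2,5] = min over k∈[2,4] of m[2,k]+m[k+1,5]+p_{1}·p_k·p_{5}.
k=2: 0 + 1035 + 3·3·8 = 1107; k=3: 135 + 1800 + 3·15·8 = 2295; k=4: 810 + 0 + 3·15·8 = 1170.
Minimum: 1107 at k=2.

1107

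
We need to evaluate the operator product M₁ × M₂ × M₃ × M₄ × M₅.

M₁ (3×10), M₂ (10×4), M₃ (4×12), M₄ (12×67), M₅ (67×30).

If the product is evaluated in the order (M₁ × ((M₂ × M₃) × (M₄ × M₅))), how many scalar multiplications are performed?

(M₂ × M₃): 10×4 by 4×12 → 10×12, cost 10·4·12 = 480
(M₄ × M₅): 12×67 by 67×30 → 12×30, cost 12·67·30 = 24120
((M₂ × M₃) × (M₄ × M₅)): 10×12 by 12×30 → 10×30, cost 10·12·30 = 3600; cumulative 28200
(M₁ × ((M₂ × M₃) × (M₄ × M₅))): 3×10 by 10×30 → 3×30, cost 3·10·30 = 900; cumulative 29100
Total: 29100 scalar multiplications.

29100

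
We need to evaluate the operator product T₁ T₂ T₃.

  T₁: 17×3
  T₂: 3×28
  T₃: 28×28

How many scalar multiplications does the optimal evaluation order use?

Order (T₁ (T₂ T₃)): (T₂ T₃): 3×28 by 28×28 → 3×28, cost 3·28·28 = 2352; (T₁ (T₂ T₃)): 17×3 by 3×28 → 17×28, cost 17·3·28 = 1428; cumulative 3780. Total 3780.
Order ((T₁ T₂) T₃): (T₁ T₂): 17×3 by 3×28 → 17×28, cost 17·3·28 = 1428; ((T₁ T₂) T₃): 17×28 by 28×28 → 17×28, cost 17·28·28 = 13328; cumulative 14756. Total 14756.
Minimum: 3780.

3780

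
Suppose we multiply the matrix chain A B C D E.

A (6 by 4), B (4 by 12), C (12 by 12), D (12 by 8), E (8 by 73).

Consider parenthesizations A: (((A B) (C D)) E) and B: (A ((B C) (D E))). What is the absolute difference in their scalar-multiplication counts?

7320

Order A = (((A B) (C D)) E): (A B): 6×4 by 4×12 → 6×12, cost 6·4·12 = 288; (C D): 12×12 by 12×8 → 12×8, cost 12·12·8 = 1152; ((A B) (C D)): 6×12 by 12×8 → 6×8, cost 6·12·8 = 576; cumulative 2016; (((A B) (C D)) E): 6×8 by 8×73 → 6×73, cost 6·8·73 = 3504; cumulative 5520. Total 5520.
Order B = (A ((B C) (D E))): (B C): 4×12 by 12×12 → 4×12, cost 4·12·12 = 576; (D E): 12×8 by 8×73 → 12×73, cost 12·8·73 = 7008; ((B C) (D E)): 4×12 by 12×73 → 4×73, cost 4·12·73 = 3504; cumulative 11088; (A ((B C) (D E))): 6×4 by 4×73 → 6×73, cost 6·4·73 = 1752; cumulative 12840. Total 12840.
Difference: |5520 − 12840| = 7320.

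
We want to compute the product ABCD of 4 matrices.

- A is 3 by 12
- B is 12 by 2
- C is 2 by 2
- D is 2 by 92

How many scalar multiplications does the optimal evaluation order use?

Adjacent pairs: AB = 3·12·2 = 72; BC = 12·2·2 = 48; CD = 2·2·92 = 368.
Length 3: A..C: k=1: 0+48+3·12·2=120; k=2: 72+0+3·2·2=84 → min 84 | B..D: k=2: 0+368+12·2·92=2576; k=3: 48+0+12·2·92=2256 → min 2256.
Length 4: A..D: k=1: 0+2256+3·12·92=5568; k=2: 72+368+3·2·92=992; k=3: 84+0+3·2·92=636 → min 636.
Optimal order: (((AB)C)D) with cost 636.

636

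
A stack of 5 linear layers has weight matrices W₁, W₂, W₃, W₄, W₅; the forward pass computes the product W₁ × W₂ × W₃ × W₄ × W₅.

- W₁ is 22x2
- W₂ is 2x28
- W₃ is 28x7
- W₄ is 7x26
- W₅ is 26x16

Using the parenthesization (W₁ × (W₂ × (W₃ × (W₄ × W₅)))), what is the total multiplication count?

7648

(W₄ × W₅): 7×26 by 26×16 → 7×16, cost 7·26·16 = 2912
(W₃ × (W₄ × W₅)): 28×7 by 7×16 → 28×16, cost 28·7·16 = 3136; cumulative 6048
(W₂ × (W₃ × (W₄ × W₅))): 2×28 by 28×16 → 2×16, cost 2·28·16 = 896; cumulative 6944
(W₁ × (W₂ × (W₃ × (W₄ × W₅)))): 22×2 by 2×16 → 22×16, cost 22·2·16 = 704; cumulative 7648
Total: 7648 scalar multiplications.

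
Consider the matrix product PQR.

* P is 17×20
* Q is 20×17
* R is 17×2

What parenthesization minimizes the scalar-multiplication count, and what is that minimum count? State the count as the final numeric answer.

1360

(P(QR)): cost 1360.
((PQ)R): cost 6358.
Optimal: (P(QR)) with cost 1360.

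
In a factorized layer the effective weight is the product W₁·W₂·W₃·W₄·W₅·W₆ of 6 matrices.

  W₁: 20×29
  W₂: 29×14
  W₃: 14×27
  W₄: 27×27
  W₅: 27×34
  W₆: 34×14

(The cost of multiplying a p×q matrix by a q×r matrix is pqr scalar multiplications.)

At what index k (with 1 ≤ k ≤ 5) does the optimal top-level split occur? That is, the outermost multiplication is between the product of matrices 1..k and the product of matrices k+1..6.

Adjacent pairs: W₁W₂ = 20·29·14 = 8120; W₂W₃ = 29·14·27 = 10962; W₃W₄ = 14·27·27 = 10206; W₄W₅ = 27·27·34 = 24786; W₅W₆ = 27·34·14 = 12852.
Length 3: W₁..W₃: k=1: 0+10962+20·29·27=26622; k=2: 8120+0+20·14·27=15680 → min 15680 | W₂..W₄: k=2: 0+10206+29·14·27=21168; k=3: 10962+0+29·27·27=32103 → min 21168 | W₃..W₅: k=3: 0+24786+14·27·34=37638; k=4: 10206+0+14·27·34=23058 → min 23058 | W₄..W₆: k=4: 0+12852+27·27·14=23058; k=5: 24786+0+27·34·14=37638 → min 23058.
Length 4: W₁..W₄: k=1: 0+21168+20·29·27=36828; k=2: 8120+10206+20·14·27=25886; k=3: 15680+0+20·27·27=30260 → min 25886 | W₂..W₅: k=2: 0+23058+29·14·34=36862; k=3: 10962+24786+29·27·34=62370; k=4: 21168+0+29·27·34=47790 → min 36862 | W₃..W₆: k=3: 0+23058+14·27·14=28350; k=4: 10206+12852+14·27·14=28350; k=5: 23058+0+14·34·14=29722 → min 28350.
Length 5: W₁..W₅: k=1: 0+36862+20·29·34=56582; k=2: 8120+23058+20·14·34=40698; k=3: 15680+24786+20·27·34=58826; k=4: 25886+0+20·27·34=44246 → min 40698 | W₂..W₆: k=2: 0+28350+29·14·14=34034; k=3: 10962+23058+29·27·14=44982; k=4: 21168+12852+29·27·14=44982; k=5: 36862+0+29·34·14=50666 → min 34034.
Top-level splits: k=1: (W₁..W₁)·(W₂..W₆) → 0+34034+20·29·14 = 42154; k=2: (W₁..W₂)·(W₃..W₆) → 8120+28350+20·14·14 = 40390; k=3: (W₁..W₃)·(W₄..W₆) → 15680+23058+20·27·14 = 46298; k=4: (W₁..W₄)·(W₅..W₆) → 25886+12852+20·27·14 = 46298; k=5: (W₁..W₅)·(W₆..W₆) → 40698+0+20·34·14 = 50218.
Best split is after W₂, i.e. k = 2.

2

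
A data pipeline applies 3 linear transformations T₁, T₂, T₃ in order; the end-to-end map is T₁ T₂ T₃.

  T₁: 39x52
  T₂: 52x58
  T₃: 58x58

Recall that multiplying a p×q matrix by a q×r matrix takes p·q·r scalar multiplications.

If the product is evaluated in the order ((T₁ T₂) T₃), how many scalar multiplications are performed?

248820

(T₁ T₂): 39×52 by 52×58 → 39×58, cost 39·52·58 = 117624
((T₁ T₂) T₃): 39×58 by 58×58 → 39×58, cost 39·58·58 = 131196; cumulative 248820
Total: 248820 scalar multiplications.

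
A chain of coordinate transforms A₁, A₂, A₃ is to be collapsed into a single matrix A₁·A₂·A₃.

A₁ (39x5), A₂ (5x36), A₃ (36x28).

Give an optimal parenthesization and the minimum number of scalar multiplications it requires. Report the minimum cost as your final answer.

10500

(A₁·(A₂·A₃)): cost 10500.
((A₁·A₂)·A₃): cost 46332.
Optimal: (A₁·(A₂·A₃)) with cost 10500.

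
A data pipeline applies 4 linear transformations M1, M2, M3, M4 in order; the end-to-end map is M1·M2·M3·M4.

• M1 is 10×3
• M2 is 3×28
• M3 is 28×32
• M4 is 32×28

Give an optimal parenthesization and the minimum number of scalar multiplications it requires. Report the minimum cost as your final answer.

Adjacent pairs: M1M2 = 10·3·28 = 840; M2M3 = 3·28·32 = 2688; M3M4 = 28·32·28 = 25088.
Length 3: M1..M3: k=1: 0+2688+10·3·32=3648; k=2: 840+0+10·28·32=9800 → min 3648 | M2..M4: k=2: 0+25088+3·28·28=27440; k=3: 2688+0+3·32·28=5376 → min 5376.
Length 4: M1..M4: k=1: 0+5376+10·3·28=6216; k=2: 840+25088+10·28·28=33768; k=3: 3648+0+10·32·28=12608 → min 6216.
Optimal parenthesization: (M1·((M2·M3)·M4)) with cost 6216.

6216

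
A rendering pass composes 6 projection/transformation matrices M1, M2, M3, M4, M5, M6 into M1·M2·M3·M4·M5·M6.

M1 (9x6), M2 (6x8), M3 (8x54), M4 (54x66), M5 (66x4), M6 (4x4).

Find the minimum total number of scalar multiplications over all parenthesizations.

Adjacent pairs: M1M2 = 9·6·8 = 432; M2M3 = 6·8·54 = 2592; M3M4 = 8·54·66 = 28512; M4M5 = 54·66·4 = 14256; M5M6 = 66·4·4 = 1056.
Length 3: M1..M3: k=1: 0+2592+9·6·54=5508; k=2: 432+0+9·8·54=4320 → min 4320 | M2..M4: k=2: 0+28512+6·8·66=31680; k=3: 2592+0+6·54·66=23976 → min 23976 | M3..M5: k=3: 0+14256+8·54·4=15984; k=4: 28512+0+8·66·4=30624 → min 15984 | M4..M6: k=4: 0+1056+54·66·4=15312; k=5: 14256+0+54·4·4=15120 → min 15120.
Length 4: M1..M4: k=1: 0+23976+9·6·66=27540; k=2: 432+28512+9·8·66=33696; k=3: 4320+0+9·54·66=36396 → min 27540 | M2..M5: k=2: 0+15984+6·8·4=16176; k=3: 2592+14256+6·54·4=18144; k=4: 23976+0+6·66·4=25560 → min 16176 | M3..M6: k=3: 0+15120+8·54·4=16848; k=4: 28512+1056+8·66·4=31680; k=5: 15984+0+8·4·4=16112 → min 16112.
Length 5: M1..M5: k=1: 0+16176+9·6·4=16392; k=2: 432+15984+9·8·4=16704; k=3: 4320+14256+9·54·4=20520; k=4: 27540+0+9·66·4=29916 → min 16392 | M2..M6: k=2: 0+16112+6·8·4=16304; k=3: 2592+15120+6·54·4=19008; k=4: 23976+1056+6·66·4=26616; k=5: 16176+0+6·4·4=16272 → min 16272.
Length 6: M1..M6: k=1: 0+16272+9·6·4=16488; k=2: 432+16112+9·8·4=16832; k=3: 4320+15120+9·54·4=21384; k=4: 27540+1056+9·66·4=30972; k=5: 16392+0+9·4·4=16536 → min 16488.
Optimal order: (M1·((M2·(M3·(M4·M5)))·M6)) with cost 16488.

16488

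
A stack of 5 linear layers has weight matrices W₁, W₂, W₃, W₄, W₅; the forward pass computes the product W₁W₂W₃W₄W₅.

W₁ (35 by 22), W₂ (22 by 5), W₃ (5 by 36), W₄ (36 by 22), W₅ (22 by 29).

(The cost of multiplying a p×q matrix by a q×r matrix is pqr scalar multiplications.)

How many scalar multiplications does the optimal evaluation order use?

16075

Adjacent pairs: W₁W₂ = 35·22·5 = 3850; W₂W₃ = 22·5·36 = 3960; W₃W₄ = 5·36·22 = 3960; W₄W₅ = 36·22·29 = 22968.
Length 3: W₁..W₃: k=1: 0+3960+35·22·36=31680; k=2: 3850+0+35·5·36=10150 → min 10150 | W₂..W₄: k=2: 0+3960+22·5·22=6380; k=3: 3960+0+22·36·22=21384 → min 6380 | W₃..W₅: k=3: 0+22968+5·36·29=28188; k=4: 3960+0+5·22·29=7150 → min 7150.
Length 4: W₁..W₄: k=1: 0+6380+35·22·22=23320; k=2: 3850+3960+35·5·22=11660; k=3: 10150+0+35·36·22=37870 → min 11660 | W₂..W₅: k=2: 0+7150+22·5·29=10340; k=3: 3960+22968+22·36·29=49896; k=4: 6380+0+22·22·29=20416 → min 10340.
Length 5: W₁..W₅: k=1: 0+10340+35·22·29=32670; k=2: 3850+7150+35·5·29=16075; k=3: 10150+22968+35·36·29=69658; k=4: 11660+0+35·22·29=33990 → min 16075.
Optimal order: ((W₁W₂)((W₃W₄)W₅)) with cost 16075.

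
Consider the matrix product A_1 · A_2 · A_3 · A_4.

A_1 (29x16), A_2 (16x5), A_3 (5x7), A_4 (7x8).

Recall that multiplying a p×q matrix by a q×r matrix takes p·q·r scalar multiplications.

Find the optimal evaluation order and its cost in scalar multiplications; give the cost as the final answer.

Adjacent pairs: A_1A_2 = 29·16·5 = 2320; A_2A_3 = 16·5·7 = 560; A_3A_4 = 5·7·8 = 280.
Length 3: A_1..A_3: k=1: 0+560+29·16·7=3808; k=2: 2320+0+29·5·7=3335 → min 3335 | A_2..A_4: k=2: 0+280+16·5·8=920; k=3: 560+0+16·7·8=1456 → min 920.
Length 4: A_1..A_4: k=1: 0+920+29·16·8=4632; k=2: 2320+280+29·5·8=3760; k=3: 3335+0+29·7·8=4959 → min 3760.
Optimal parenthesization: ((A_1 · A_2) · (A_3 · A_4)) with cost 3760.

3760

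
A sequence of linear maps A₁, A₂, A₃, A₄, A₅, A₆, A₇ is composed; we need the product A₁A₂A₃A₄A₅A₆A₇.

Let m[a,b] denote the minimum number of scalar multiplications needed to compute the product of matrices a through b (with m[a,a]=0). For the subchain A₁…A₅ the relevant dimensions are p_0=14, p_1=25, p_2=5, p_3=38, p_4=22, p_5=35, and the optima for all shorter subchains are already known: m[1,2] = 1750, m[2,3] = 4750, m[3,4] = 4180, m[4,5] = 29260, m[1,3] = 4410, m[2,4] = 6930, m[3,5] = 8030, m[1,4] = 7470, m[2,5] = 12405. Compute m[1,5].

m[1,5] = min over k∈[1,4] of m[1,k]+m[k+1,5]+p_{0}·p_k·p_{5}.
k=1: 0 + 12405 + 14·25·35 = 24655; k=2: 1750 + 8030 + 14·5·35 = 12230; k=3: 4410 + 29260 + 14·38·35 = 52290; k=4: 7470 + 0 + 14·22·35 = 18250.
Minimum: 12230 at k=2.

12230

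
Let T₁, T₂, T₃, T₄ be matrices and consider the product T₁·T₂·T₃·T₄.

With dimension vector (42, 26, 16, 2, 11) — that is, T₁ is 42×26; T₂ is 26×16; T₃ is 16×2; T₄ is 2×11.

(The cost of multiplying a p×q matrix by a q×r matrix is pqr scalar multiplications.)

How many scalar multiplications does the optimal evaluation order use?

Adjacent pairs: T₁T₂ = 42·26·16 = 17472; T₂T₃ = 26·16·2 = 832; T₃T₄ = 16·2·11 = 352.
Length 3: T₁..T₃: k=1: 0+832+42·26·2=3016; k=2: 17472+0+42·16·2=18816 → min 3016 | T₂..T₄: k=2: 0+352+26·16·11=4928; k=3: 832+0+26·2·11=1404 → min 1404.
Length 4: T₁..T₄: k=1: 0+1404+42·26·11=13416; k=2: 17472+352+42·16·11=25216; k=3: 3016+0+42·2·11=3940 → min 3940.
Optimal order: ((T₁·(T₂·T₃))·T₄) with cost 3940.

3940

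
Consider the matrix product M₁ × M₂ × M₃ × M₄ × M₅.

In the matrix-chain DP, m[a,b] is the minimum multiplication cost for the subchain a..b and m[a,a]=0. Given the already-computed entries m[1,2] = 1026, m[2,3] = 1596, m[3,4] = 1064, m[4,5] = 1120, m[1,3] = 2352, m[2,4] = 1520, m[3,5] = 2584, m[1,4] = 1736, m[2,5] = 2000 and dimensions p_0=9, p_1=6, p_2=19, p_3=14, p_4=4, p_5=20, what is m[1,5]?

2456

m[1,5] = min over k∈[1,4] of m[1,k]+m[k+1,5]+p_{0}·p_k·p_{5}.
k=1: 0 + 2000 + 9·6·20 = 3080; k=2: 1026 + 2584 + 9·19·20 = 7030; k=3: 2352 + 1120 + 9·14·20 = 5992; k=4: 1736 + 0 + 9·4·20 = 2456.
Minimum: 2456 at k=4.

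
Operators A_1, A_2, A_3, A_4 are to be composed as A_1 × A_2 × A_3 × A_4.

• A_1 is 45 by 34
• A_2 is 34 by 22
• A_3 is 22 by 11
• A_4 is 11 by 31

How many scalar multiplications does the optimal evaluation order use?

Adjacent pairs: A_1A_2 = 45·34·22 = 33660; A_2A_3 = 34·22·11 = 8228; A_3A_4 = 22·11·31 = 7502.
Length 3: A_1..A_3: k=1: 0+8228+45·34·11=25058; k=2: 33660+0+45·22·11=44550 → min 25058 | A_2..A_4: k=2: 0+7502+34·22·31=30690; k=3: 8228+0+34·11·31=19822 → min 19822.
Length 4: A_1..A_4: k=1: 0+19822+45·34·31=67252; k=2: 33660+7502+45·22·31=71852; k=3: 25058+0+45·11·31=40403 → min 40403.
Optimal order: ((A_1 × (A_2 × A_3)) × A_4) with cost 40403.

40403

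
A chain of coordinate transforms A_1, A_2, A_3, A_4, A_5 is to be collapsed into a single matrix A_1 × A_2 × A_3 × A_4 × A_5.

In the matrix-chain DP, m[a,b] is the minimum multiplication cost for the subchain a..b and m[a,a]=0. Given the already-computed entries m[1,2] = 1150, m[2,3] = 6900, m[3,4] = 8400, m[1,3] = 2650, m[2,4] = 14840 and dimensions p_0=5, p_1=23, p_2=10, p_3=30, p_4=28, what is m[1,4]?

6850

m[1,4] = min over k∈[1,3] of m[1,k]+m[k+1,4]+p_{0}·p_k·p_{4}.
k=1: 0 + 14840 + 5·23·28 = 18060; k=2: 1150 + 8400 + 5·10·28 = 10950; k=3: 2650 + 0 + 5·30·28 = 6850.
Minimum: 6850 at k=3.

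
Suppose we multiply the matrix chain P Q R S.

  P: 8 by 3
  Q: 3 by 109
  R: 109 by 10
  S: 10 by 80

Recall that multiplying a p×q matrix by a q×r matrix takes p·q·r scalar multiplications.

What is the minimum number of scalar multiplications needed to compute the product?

Adjacent pairs: PQ = 8·3·109 = 2616; QR = 3·109·10 = 3270; RS = 109·10·80 = 87200.
Length 3: P..R: k=1: 0+3270+8·3·10=3510; k=2: 2616+0+8·109·10=11336 → min 3510 | Q..S: k=2: 0+87200+3·109·80=113360; k=3: 3270+0+3·10·80=5670 → min 5670.
Length 4: P..S: k=1: 0+5670+8·3·80=7590; k=2: 2616+87200+8·109·80=159576; k=3: 3510+0+8·10·80=9910 → min 7590.
Optimal order: (P ((Q R) S)) with cost 7590.

7590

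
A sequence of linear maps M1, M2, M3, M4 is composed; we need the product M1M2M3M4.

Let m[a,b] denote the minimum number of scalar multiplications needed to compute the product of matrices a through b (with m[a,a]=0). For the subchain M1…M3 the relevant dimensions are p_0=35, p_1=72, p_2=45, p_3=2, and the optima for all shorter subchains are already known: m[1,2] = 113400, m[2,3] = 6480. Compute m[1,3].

11520

m[1,3] = min over k∈[1,2] of m[1,k]+m[k+1,3]+p_{0}·p_k·p_{3}.
k=1: 0 + 6480 + 35·72·2 = 11520; k=2: 113400 + 0 + 35·45·2 = 116550.
Minimum: 11520 at k=1.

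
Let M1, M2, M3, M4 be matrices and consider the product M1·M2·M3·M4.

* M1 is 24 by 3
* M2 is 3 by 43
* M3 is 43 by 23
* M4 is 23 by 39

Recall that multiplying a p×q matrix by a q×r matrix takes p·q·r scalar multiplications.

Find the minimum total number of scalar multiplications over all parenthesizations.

8466

Adjacent pairs: M1M2 = 24·3·43 = 3096; M2M3 = 3·43·23 = 2967; M3M4 = 43·23·39 = 38571.
Length 3: M1..M3: k=1: 0+2967+24·3·23=4623; k=2: 3096+0+24·43·23=26832 → min 4623 | M2..M4: k=2: 0+38571+3·43·39=43602; k=3: 2967+0+3·23·39=5658 → min 5658.
Length 4: M1..M4: k=1: 0+5658+24·3·39=8466; k=2: 3096+38571+24·43·39=81915; k=3: 4623+0+24·23·39=26151 → min 8466.
Optimal order: (M1·((M2·M3)·M4)) with cost 8466.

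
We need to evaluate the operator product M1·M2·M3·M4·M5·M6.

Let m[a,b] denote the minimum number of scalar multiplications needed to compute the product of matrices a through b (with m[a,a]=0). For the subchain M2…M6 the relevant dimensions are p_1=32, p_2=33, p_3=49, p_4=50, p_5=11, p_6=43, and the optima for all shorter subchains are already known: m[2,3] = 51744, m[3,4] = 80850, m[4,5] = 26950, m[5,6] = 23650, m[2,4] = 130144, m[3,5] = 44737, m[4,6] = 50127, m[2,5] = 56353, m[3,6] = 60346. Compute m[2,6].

m[2,6] = min over k∈[2,5] of m[2,k]+m[k+1,6]+p_{1}·p_k·p_{6}.
k=2: 0 + 60346 + 32·33·43 = 105754; k=3: 51744 + 50127 + 32·49·43 = 169295; k=4: 130144 + 23650 + 32·50·43 = 222594; k=5: 56353 + 0 + 32·11·43 = 71489.
Minimum: 71489 at k=5.

71489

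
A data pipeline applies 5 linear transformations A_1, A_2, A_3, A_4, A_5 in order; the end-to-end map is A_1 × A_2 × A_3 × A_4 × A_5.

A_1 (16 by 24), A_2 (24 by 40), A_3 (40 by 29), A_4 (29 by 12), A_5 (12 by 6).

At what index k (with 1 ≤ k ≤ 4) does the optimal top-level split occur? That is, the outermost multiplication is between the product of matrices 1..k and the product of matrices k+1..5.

1

Adjacent pairs: A_1A_2 = 16·24·40 = 15360; A_2A_3 = 24·40·29 = 27840; A_3A_4 = 40·29·12 = 13920; A_4A_5 = 29·12·6 = 2088.
Length 3: A_1..A_3: k=1: 0+27840+16·24·29=38976; k=2: 15360+0+16·40·29=33920 → min 33920 | A_2..A_4: k=2: 0+13920+24·40·12=25440; k=3: 27840+0+24·29·12=36192 → min 25440 | A_3..A_5: k=3: 0+2088+40·29·6=9048; k=4: 13920+0+40·12·6=16800 → min 9048.
Length 4: A_1..A_4: k=1: 0+25440+16·24·12=30048; k=2: 15360+13920+16·40·12=36960; k=3: 33920+0+16·29·12=39488 → min 30048 | A_2..A_5: k=2: 0+9048+24·40·6=14808; k=3: 27840+2088+24·29·6=34104; k=4: 25440+0+24·12·6=27168 → min 14808.
Top-level splits: k=1: (A_1..A_1)·(A_2..A_5) → 0+14808+16·24·6 = 17112; k=2: (A_1..A_2)·(A_3..A_5) → 15360+9048+16·40·6 = 28248; k=3: (A_1..A_3)·(A_4..A_5) → 33920+2088+16·29·6 = 38792; k=4: (A_1..A_4)·(A_5..A_5) → 30048+0+16·12·6 = 31200.
Best split is after A_1, i.e. k = 1.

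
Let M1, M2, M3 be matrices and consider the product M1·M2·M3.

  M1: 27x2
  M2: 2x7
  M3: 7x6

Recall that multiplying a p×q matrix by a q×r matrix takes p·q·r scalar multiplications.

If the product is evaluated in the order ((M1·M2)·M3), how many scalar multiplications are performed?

(M1·M2): 27×2 by 2×7 → 27×7, cost 27·2·7 = 378
((M1·M2)·M3): 27×7 by 7×6 → 27×6, cost 27·7·6 = 1134; cumulative 1512
Total: 1512 scalar multiplications.

1512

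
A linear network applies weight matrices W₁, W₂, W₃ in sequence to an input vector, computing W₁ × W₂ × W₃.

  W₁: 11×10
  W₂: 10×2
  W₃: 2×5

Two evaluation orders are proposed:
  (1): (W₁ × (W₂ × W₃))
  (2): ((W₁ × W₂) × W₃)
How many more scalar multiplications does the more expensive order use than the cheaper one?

320

Order (1) = (W₁ × (W₂ × W₃)): (W₂ × W₃): 10×2 by 2×5 → 10×5, cost 10·2·5 = 100; (W₁ × (W₂ × W₃)): 11×10 by 10×5 → 11×5, cost 11·10·5 = 550; cumulative 650. Total 650.
Order (2) = ((W₁ × W₂) × W₃): (W₁ × W₂): 11×10 by 10×2 → 11×2, cost 11·10·2 = 220; ((W₁ × W₂) × W₃): 11×2 by 2×5 → 11×5, cost 11·2·5 = 110; cumulative 330. Total 330.
Difference: |650 − 330| = 320.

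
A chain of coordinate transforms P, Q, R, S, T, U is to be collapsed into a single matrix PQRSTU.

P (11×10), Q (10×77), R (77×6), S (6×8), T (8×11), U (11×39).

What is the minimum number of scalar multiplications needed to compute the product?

Adjacent pairs: PQ = 11·10·77 = 8470; QR = 10·77·6 = 4620; RS = 77·6·8 = 3696; ST = 6·8·11 = 528; TU = 8·11·39 = 3432.
Length 3: P..R: k=1: 0+4620+11·10·6=5280; k=2: 8470+0+11·77·6=13552 → min 5280 | Q..S: k=2: 0+3696+10·77·8=9856; k=3: 4620+0+10·6·8=5100 → min 5100 | R..T: k=3: 0+528+77·6·11=5610; k=4: 3696+0+77·8·11=10472 → min 5610 | S..U: k=4: 0+3432+6·8·39=5304; k=5: 528+0+6·11·39=3102 → min 3102.
Length 4: P..S: k=1: 0+5100+11·10·8=5980; k=2: 8470+3696+11·77·8=18942; k=3: 5280+0+11·6·8=5808 → min 5808 | Q..T: k=2: 0+5610+10·77·11=14080; k=3: 4620+528+10·6·11=5808; k=4: 5100+0+10·8·11=5980 → min 5808 | R..U: k=3: 0+3102+77·6·39=21120; k=4: 3696+3432+77·8·39=31152; k=5: 5610+0+77·11·39=38643 → min 21120.
Length 5: P..T: k=1: 0+5808+11·10·11=7018; k=2: 8470+5610+11·77·11=23397; k=3: 5280+528+11·6·11=6534; k=4: 5808+0+11·8·11=6776 → min 6534 | Q..U: k=2: 0+21120+10·77·39=51150; k=3: 4620+3102+10·6·39=10062; k=4: 5100+3432+10·8·39=11652; k=5: 5808+0+10·11·39=10098 → min 10062.
Length 6: P..U: k=1: 0+10062+11·10·39=14352; k=2: 8470+21120+11·77·39=62623; k=3: 5280+3102+11·6·39=10956; k=4: 5808+3432+11·8·39=12672; k=5: 6534+0+11·11·39=11253 → min 10956.
Optimal order: ((P(QR))((ST)U)) with cost 10956.

10956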